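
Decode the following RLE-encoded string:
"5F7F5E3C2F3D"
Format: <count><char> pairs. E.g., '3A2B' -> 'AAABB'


Expanding each <count><char> pair:
  5F -> 'FFFFF'
  7F -> 'FFFFFFF'
  5E -> 'EEEEE'
  3C -> 'CCC'
  2F -> 'FF'
  3D -> 'DDD'

Decoded = FFFFFFFFFFFFEEEEECCCFFDDD


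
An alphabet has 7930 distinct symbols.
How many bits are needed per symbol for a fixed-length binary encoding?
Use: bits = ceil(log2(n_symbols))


log2(7930) = 12.9531
Bracket: 2^12 = 4096 < 7930 <= 2^13 = 8192
So ceil(log2(7930)) = 13

bits = ceil(log2(7930)) = ceil(12.9531) = 13 bits


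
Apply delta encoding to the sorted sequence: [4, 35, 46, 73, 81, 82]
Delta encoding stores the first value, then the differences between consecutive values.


First value: 4
Deltas:
  35 - 4 = 31
  46 - 35 = 11
  73 - 46 = 27
  81 - 73 = 8
  82 - 81 = 1


Delta encoded: [4, 31, 11, 27, 8, 1]


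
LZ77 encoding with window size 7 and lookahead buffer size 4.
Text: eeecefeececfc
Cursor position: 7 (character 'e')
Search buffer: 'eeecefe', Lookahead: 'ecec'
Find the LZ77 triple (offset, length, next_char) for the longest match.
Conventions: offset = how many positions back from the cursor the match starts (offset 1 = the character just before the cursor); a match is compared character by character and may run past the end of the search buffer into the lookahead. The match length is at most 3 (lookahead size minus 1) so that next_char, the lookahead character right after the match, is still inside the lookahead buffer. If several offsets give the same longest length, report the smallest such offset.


Try each offset into the search buffer:
  offset=1 (pos 6, char 'e'): match length 1
  offset=2 (pos 5, char 'f'): match length 0
  offset=3 (pos 4, char 'e'): match length 1
  offset=4 (pos 3, char 'c'): match length 0
  offset=5 (pos 2, char 'e'): match length 3
  offset=6 (pos 1, char 'e'): match length 1
  offset=7 (pos 0, char 'e'): match length 1
Longest match has length 3 at offset 5.
next_char = character at position 7 + 3 = 10 -> 'c'

Best match: offset=5, length=3 (matching 'ece' starting at position 2)
LZ77 triple: (5, 3, 'c')


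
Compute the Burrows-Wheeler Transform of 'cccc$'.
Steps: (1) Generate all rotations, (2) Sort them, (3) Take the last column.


Rotations (sorted):
  0: $cccc -> last char: c
  1: c$ccc -> last char: c
  2: cc$cc -> last char: c
  3: ccc$c -> last char: c
  4: cccc$ -> last char: $


BWT = cccc$


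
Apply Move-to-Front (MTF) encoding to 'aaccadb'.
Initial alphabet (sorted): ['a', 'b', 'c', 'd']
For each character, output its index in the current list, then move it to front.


MTF encoding:
'a': index 0 in ['a', 'b', 'c', 'd'] -> ['a', 'b', 'c', 'd']
'a': index 0 in ['a', 'b', 'c', 'd'] -> ['a', 'b', 'c', 'd']
'c': index 2 in ['a', 'b', 'c', 'd'] -> ['c', 'a', 'b', 'd']
'c': index 0 in ['c', 'a', 'b', 'd'] -> ['c', 'a', 'b', 'd']
'a': index 1 in ['c', 'a', 'b', 'd'] -> ['a', 'c', 'b', 'd']
'd': index 3 in ['a', 'c', 'b', 'd'] -> ['d', 'a', 'c', 'b']
'b': index 3 in ['d', 'a', 'c', 'b'] -> ['b', 'd', 'a', 'c']


Output: [0, 0, 2, 0, 1, 3, 3]


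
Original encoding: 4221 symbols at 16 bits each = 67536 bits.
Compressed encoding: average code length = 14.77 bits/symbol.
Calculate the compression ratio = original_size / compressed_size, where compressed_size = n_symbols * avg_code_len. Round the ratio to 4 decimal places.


original_size = n_symbols * orig_bits = 4221 * 16 = 67536 bits
compressed_size = n_symbols * avg_code_len = 4221 * 14.77 = 62344.17 bits
ratio = original_size / compressed_size = 67536 / 62344.17 = 1.0833

Compression ratio = 1.0833


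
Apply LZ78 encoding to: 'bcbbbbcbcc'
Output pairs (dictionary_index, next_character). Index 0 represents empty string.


LZ78 encoding steps:
Dictionary: {0: ''}
Step 1: w='' (idx 0), next='b' -> output (0, 'b'), add 'b' as idx 1
Step 2: w='' (idx 0), next='c' -> output (0, 'c'), add 'c' as idx 2
Step 3: w='b' (idx 1), next='b' -> output (1, 'b'), add 'bb' as idx 3
Step 4: w='bb' (idx 3), next='c' -> output (3, 'c'), add 'bbc' as idx 4
Step 5: w='b' (idx 1), next='c' -> output (1, 'c'), add 'bc' as idx 5
Step 6: w='c' (idx 2), end of input -> output (2, '')


Encoded: [(0, 'b'), (0, 'c'), (1, 'b'), (3, 'c'), (1, 'c'), (2, '')]


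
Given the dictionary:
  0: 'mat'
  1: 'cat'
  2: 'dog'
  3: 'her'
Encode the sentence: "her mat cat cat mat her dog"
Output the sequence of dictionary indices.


Look up each word in the dictionary:
  'her' -> 3
  'mat' -> 0
  'cat' -> 1
  'cat' -> 1
  'mat' -> 0
  'her' -> 3
  'dog' -> 2

Encoded: [3, 0, 1, 1, 0, 3, 2]


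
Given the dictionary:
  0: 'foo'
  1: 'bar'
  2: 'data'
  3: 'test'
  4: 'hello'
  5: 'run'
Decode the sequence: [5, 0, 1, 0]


Look up each index in the dictionary:
  5 -> 'run'
  0 -> 'foo'
  1 -> 'bar'
  0 -> 'foo'

Decoded: "run foo bar foo"


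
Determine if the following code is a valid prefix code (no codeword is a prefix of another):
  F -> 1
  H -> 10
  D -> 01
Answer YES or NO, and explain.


Checking each pair (does one codeword prefix another?):
  F='1' vs H='10': prefix -- VIOLATION

NO -- this is NOT a valid prefix code. F (1) is a prefix of H (10).


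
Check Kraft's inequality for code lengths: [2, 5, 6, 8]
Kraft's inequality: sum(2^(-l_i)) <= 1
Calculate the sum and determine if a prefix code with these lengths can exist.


Sum = 2^(-2) + 2^(-5) + 2^(-6) + 2^(-8)
    = 0.25 + 0.03125 + 0.015625 + 0.00390625
    = 77/256 = 0.30078125
Since 0.30078125 <= 1, Kraft's inequality IS satisfied.
A prefix code with these lengths CAN exist.

Kraft sum = 0.30078125. Satisfied.


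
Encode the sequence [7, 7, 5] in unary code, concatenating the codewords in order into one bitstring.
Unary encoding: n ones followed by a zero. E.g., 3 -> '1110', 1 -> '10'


Encode each number as n ones followed by a terminating 0:
  7 -> 11111110 (8 bits)
  7 -> 11111110 (8 bits)
  5 -> 111110 (6 bits)
Total length = 8 + 8 + 6 = 22 bits.

Unary([7, 7, 5]) = 1111111011111110111110 (22 bits)


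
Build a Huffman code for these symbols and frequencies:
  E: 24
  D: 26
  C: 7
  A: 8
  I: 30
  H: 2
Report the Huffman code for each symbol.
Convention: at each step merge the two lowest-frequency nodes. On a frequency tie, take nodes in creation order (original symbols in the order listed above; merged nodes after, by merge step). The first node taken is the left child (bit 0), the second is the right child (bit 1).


Huffman tree construction:
Step 1: Merge H(2) + C(7) = 9
Step 2: Merge A(8) + (H+C)(9) = 17
Step 3: Merge (A+(H+C))(17) + E(24) = 41
Step 4: Merge D(26) + I(30) = 56
Step 5: Merge ((A+(H+C))+E)(41) + (D+I)(56) = 97
Read each symbol's code off the tree from the root (left child = 0, right child = 1).

Codes:
  E: 01 (length 2)
  D: 10 (length 2)
  C: 0011 (length 4)
  A: 000 (length 3)
  I: 11 (length 2)
  H: 0010 (length 4)
Average code length: 220/97 = 2.2680 bits/symbol


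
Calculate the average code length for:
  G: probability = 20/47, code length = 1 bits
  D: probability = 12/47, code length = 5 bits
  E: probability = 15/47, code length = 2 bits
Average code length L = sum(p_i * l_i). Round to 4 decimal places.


Weighted contributions p_i * l_i:
  G: (20/47) * 1 = 20/47
  D: (12/47) * 5 = 60/47
  E: (15/47) * 2 = 30/47
Sum = (20 + 60 + 30)/47 = 110/47

L = 110/47 = 2.3404 bits/symbol


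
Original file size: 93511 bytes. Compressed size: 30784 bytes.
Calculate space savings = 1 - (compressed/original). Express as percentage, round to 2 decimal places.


ratio = compressed/original = 30784/93511 = 0.329202
savings = 1 - ratio = 1 - 0.329202 = 0.670798
as a percentage: 0.670798 * 100 = 67.08%

Space savings = 1 - 30784/93511 = 67.08%


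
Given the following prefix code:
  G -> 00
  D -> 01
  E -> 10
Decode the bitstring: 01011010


Decoding step by step:
Bits 01 -> D
Bits 01 -> D
Bits 10 -> E
Bits 10 -> E


Decoded message: DDEE


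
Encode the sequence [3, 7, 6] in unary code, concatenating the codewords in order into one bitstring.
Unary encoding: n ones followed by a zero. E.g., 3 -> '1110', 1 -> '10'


Encode each number as n ones followed by a terminating 0:
  3 -> 1110 (4 bits)
  7 -> 11111110 (8 bits)
  6 -> 1111110 (7 bits)
Total length = 4 + 8 + 7 = 19 bits.

Unary([3, 7, 6]) = 1110111111101111110 (19 bits)


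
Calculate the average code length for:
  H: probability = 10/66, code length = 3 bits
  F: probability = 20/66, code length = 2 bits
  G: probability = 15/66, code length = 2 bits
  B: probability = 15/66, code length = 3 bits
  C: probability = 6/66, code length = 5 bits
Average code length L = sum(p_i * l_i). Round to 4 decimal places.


Weighted contributions p_i * l_i:
  H: (10/66) * 3 = 30/66
  F: (20/66) * 2 = 40/66
  G: (15/66) * 2 = 30/66
  B: (15/66) * 3 = 45/66
  C: (6/66) * 5 = 30/66
Sum = (30 + 40 + 30 + 45 + 30)/66 = 175/66

L = 175/66 = 2.6515 bits/symbol


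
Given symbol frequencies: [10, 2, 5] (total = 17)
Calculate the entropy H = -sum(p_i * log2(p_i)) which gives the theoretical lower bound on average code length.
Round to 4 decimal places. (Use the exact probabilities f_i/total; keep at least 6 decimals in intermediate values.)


Per-symbol terms -p_i * log2(p_i) with p_i = f_i/17:
  p = 10/17 = 0.588235: log2(p) = -0.765535, -p*log2(p) = 0.450315
  p = 2/17 = 0.117647: log2(p) = -3.087463, -p*log2(p) = 0.363231
  p = 5/17 = 0.294118: log2(p) = -1.765535, -p*log2(p) = 0.519275
H = 0.450315 + 0.363231 + 0.519275 = 1.332821

H = 1.3328 bits/symbol


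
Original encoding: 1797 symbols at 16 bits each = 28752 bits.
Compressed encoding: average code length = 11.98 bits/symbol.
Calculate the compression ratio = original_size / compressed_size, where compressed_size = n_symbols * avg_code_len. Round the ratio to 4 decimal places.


original_size = n_symbols * orig_bits = 1797 * 16 = 28752 bits
compressed_size = n_symbols * avg_code_len = 1797 * 11.98 = 21528.06 bits
ratio = original_size / compressed_size = 28752 / 21528.06 = 1.3356

Compression ratio = 1.3356


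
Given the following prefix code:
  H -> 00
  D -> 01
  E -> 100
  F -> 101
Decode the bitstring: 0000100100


Decoding step by step:
Bits 00 -> H
Bits 00 -> H
Bits 100 -> E
Bits 100 -> E


Decoded message: HHEE


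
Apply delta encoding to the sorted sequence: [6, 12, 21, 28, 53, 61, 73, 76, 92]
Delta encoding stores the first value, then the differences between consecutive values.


First value: 6
Deltas:
  12 - 6 = 6
  21 - 12 = 9
  28 - 21 = 7
  53 - 28 = 25
  61 - 53 = 8
  73 - 61 = 12
  76 - 73 = 3
  92 - 76 = 16


Delta encoded: [6, 6, 9, 7, 25, 8, 12, 3, 16]


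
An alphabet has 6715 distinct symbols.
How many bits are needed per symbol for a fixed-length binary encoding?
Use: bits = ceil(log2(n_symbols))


log2(6715) = 12.7132
Bracket: 2^12 = 4096 < 6715 <= 2^13 = 8192
So ceil(log2(6715)) = 13

bits = ceil(log2(6715)) = ceil(12.7132) = 13 bits


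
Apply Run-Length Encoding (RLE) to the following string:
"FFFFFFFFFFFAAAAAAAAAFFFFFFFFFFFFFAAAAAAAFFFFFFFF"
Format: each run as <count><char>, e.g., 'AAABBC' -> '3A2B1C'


Scanning runs left to right:
  i=0: run of 'F' x 11 -> '11F'
  i=11: run of 'A' x 9 -> '9A'
  i=20: run of 'F' x 13 -> '13F'
  i=33: run of 'A' x 7 -> '7A'
  i=40: run of 'F' x 8 -> '8F'

RLE = 11F9A13F7A8F


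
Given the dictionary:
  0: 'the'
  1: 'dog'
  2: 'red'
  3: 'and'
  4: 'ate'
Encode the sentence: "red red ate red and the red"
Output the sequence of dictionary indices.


Look up each word in the dictionary:
  'red' -> 2
  'red' -> 2
  'ate' -> 4
  'red' -> 2
  'and' -> 3
  'the' -> 0
  'red' -> 2

Encoded: [2, 2, 4, 2, 3, 0, 2]


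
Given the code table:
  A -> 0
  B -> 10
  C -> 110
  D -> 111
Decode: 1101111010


Decoding:
110 -> C
111 -> D
10 -> B
10 -> B


Result: CDBB


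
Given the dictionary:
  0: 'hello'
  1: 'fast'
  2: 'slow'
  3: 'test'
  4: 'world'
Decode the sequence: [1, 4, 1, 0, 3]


Look up each index in the dictionary:
  1 -> 'fast'
  4 -> 'world'
  1 -> 'fast'
  0 -> 'hello'
  3 -> 'test'

Decoded: "fast world fast hello test"


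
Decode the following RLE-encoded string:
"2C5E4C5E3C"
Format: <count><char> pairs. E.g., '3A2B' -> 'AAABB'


Expanding each <count><char> pair:
  2C -> 'CC'
  5E -> 'EEEEE'
  4C -> 'CCCC'
  5E -> 'EEEEE'
  3C -> 'CCC'

Decoded = CCEEEEECCCCEEEEECCC


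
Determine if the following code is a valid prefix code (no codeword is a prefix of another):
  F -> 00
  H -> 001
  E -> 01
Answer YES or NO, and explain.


Checking each pair (does one codeword prefix another?):
  F='00' vs H='001': prefix -- VIOLATION

NO -- this is NOT a valid prefix code. F (00) is a prefix of H (001).


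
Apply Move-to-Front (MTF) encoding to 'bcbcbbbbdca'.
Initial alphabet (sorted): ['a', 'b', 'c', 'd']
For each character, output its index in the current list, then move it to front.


MTF encoding:
'b': index 1 in ['a', 'b', 'c', 'd'] -> ['b', 'a', 'c', 'd']
'c': index 2 in ['b', 'a', 'c', 'd'] -> ['c', 'b', 'a', 'd']
'b': index 1 in ['c', 'b', 'a', 'd'] -> ['b', 'c', 'a', 'd']
'c': index 1 in ['b', 'c', 'a', 'd'] -> ['c', 'b', 'a', 'd']
'b': index 1 in ['c', 'b', 'a', 'd'] -> ['b', 'c', 'a', 'd']
'b': index 0 in ['b', 'c', 'a', 'd'] -> ['b', 'c', 'a', 'd']
'b': index 0 in ['b', 'c', 'a', 'd'] -> ['b', 'c', 'a', 'd']
'b': index 0 in ['b', 'c', 'a', 'd'] -> ['b', 'c', 'a', 'd']
'd': index 3 in ['b', 'c', 'a', 'd'] -> ['d', 'b', 'c', 'a']
'c': index 2 in ['d', 'b', 'c', 'a'] -> ['c', 'd', 'b', 'a']
'a': index 3 in ['c', 'd', 'b', 'a'] -> ['a', 'c', 'd', 'b']


Output: [1, 2, 1, 1, 1, 0, 0, 0, 3, 2, 3]


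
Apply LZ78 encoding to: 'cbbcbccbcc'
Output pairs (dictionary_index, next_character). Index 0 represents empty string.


LZ78 encoding steps:
Dictionary: {0: ''}
Step 1: w='' (idx 0), next='c' -> output (0, 'c'), add 'c' as idx 1
Step 2: w='' (idx 0), next='b' -> output (0, 'b'), add 'b' as idx 2
Step 3: w='b' (idx 2), next='c' -> output (2, 'c'), add 'bc' as idx 3
Step 4: w='bc' (idx 3), next='c' -> output (3, 'c'), add 'bcc' as idx 4
Step 5: w='bcc' (idx 4), end of input -> output (4, '')


Encoded: [(0, 'c'), (0, 'b'), (2, 'c'), (3, 'c'), (4, '')]


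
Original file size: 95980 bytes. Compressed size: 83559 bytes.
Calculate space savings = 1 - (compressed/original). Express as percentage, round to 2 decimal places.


ratio = compressed/original = 83559/95980 = 0.870588
savings = 1 - ratio = 1 - 0.870588 = 0.129412
as a percentage: 0.129412 * 100 = 12.94%

Space savings = 1 - 83559/95980 = 12.94%


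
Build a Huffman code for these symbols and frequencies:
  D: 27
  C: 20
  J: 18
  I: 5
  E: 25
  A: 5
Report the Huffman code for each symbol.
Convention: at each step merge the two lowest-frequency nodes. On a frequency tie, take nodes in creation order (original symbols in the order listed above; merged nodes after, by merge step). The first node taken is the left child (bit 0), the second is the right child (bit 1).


Huffman tree construction:
Step 1: Merge I(5) + A(5) = 10
Step 2: Merge (I+A)(10) + J(18) = 28
Step 3: Merge C(20) + E(25) = 45
Step 4: Merge D(27) + ((I+A)+J)(28) = 55
Step 5: Merge (C+E)(45) + (D+((I+A)+J))(55) = 100
Read each symbol's code off the tree from the root (left child = 0, right child = 1).

Codes:
  D: 10 (length 2)
  C: 00 (length 2)
  J: 111 (length 3)
  I: 1100 (length 4)
  E: 01 (length 2)
  A: 1101 (length 4)
Average code length: 238/100 = 2.3800 bits/symbol


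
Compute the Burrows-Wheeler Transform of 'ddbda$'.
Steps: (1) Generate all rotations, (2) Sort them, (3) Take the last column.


Rotations (sorted):
  0: $ddbda -> last char: a
  1: a$ddbd -> last char: d
  2: bda$dd -> last char: d
  3: da$ddb -> last char: b
  4: dbda$d -> last char: d
  5: ddbda$ -> last char: $


BWT = addbd$


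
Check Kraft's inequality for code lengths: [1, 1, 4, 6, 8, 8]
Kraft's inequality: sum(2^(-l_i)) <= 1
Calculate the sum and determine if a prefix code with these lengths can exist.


Sum = 2^(-1) + 2^(-1) + 2^(-4) + 2^(-6) + 2^(-8) + 2^(-8)
    = 0.5 + 0.5 + 0.0625 + 0.015625 + 0.00390625 + 0.00390625
    = 278/256 = 1.0859375
Since 1.0859375 > 1, Kraft's inequality is NOT satisfied.
A prefix code with these lengths CANNOT exist.

Kraft sum = 1.0859375. Not satisfied.


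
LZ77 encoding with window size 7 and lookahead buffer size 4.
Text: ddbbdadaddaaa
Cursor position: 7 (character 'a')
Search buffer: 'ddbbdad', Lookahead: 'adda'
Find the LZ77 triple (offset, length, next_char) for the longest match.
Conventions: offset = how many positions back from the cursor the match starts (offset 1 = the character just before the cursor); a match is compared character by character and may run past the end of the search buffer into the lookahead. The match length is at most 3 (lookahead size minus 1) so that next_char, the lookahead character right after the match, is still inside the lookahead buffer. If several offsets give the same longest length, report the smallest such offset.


Try each offset into the search buffer:
  offset=1 (pos 6, char 'd'): match length 0
  offset=2 (pos 5, char 'a'): match length 2
  offset=3 (pos 4, char 'd'): match length 0
  offset=4 (pos 3, char 'b'): match length 0
  offset=5 (pos 2, char 'b'): match length 0
  offset=6 (pos 1, char 'd'): match length 0
  offset=7 (pos 0, char 'd'): match length 0
Longest match has length 2 at offset 2.
next_char = character at position 7 + 2 = 9 -> 'd'

Best match: offset=2, length=2 (matching 'ad' starting at position 5)
LZ77 triple: (2, 2, 'd')


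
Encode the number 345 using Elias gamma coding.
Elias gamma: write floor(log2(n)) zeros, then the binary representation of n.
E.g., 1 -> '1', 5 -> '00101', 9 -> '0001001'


num_bits = floor(log2(345)) + 1 = 9
leading_zeros = num_bits - 1 = 8
binary(345) = 101011001

Elias gamma(345) = '00000000' + '101011001' = 00000000101011001 (17 bits)


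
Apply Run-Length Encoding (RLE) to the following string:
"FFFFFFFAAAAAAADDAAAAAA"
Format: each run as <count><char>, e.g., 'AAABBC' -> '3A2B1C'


Scanning runs left to right:
  i=0: run of 'F' x 7 -> '7F'
  i=7: run of 'A' x 7 -> '7A'
  i=14: run of 'D' x 2 -> '2D'
  i=16: run of 'A' x 6 -> '6A'

RLE = 7F7A2D6A


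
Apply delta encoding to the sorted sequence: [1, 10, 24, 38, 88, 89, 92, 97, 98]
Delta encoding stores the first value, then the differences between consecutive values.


First value: 1
Deltas:
  10 - 1 = 9
  24 - 10 = 14
  38 - 24 = 14
  88 - 38 = 50
  89 - 88 = 1
  92 - 89 = 3
  97 - 92 = 5
  98 - 97 = 1


Delta encoded: [1, 9, 14, 14, 50, 1, 3, 5, 1]


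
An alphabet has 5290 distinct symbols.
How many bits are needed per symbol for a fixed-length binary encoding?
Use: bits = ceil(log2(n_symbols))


log2(5290) = 12.3691
Bracket: 2^12 = 4096 < 5290 <= 2^13 = 8192
So ceil(log2(5290)) = 13

bits = ceil(log2(5290)) = ceil(12.3691) = 13 bits


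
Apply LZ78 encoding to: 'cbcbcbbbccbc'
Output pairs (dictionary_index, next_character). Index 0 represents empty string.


LZ78 encoding steps:
Dictionary: {0: ''}
Step 1: w='' (idx 0), next='c' -> output (0, 'c'), add 'c' as idx 1
Step 2: w='' (idx 0), next='b' -> output (0, 'b'), add 'b' as idx 2
Step 3: w='c' (idx 1), next='b' -> output (1, 'b'), add 'cb' as idx 3
Step 4: w='cb' (idx 3), next='b' -> output (3, 'b'), add 'cbb' as idx 4
Step 5: w='b' (idx 2), next='c' -> output (2, 'c'), add 'bc' as idx 5
Step 6: w='cb' (idx 3), next='c' -> output (3, 'c'), add 'cbc' as idx 6


Encoded: [(0, 'c'), (0, 'b'), (1, 'b'), (3, 'b'), (2, 'c'), (3, 'c')]


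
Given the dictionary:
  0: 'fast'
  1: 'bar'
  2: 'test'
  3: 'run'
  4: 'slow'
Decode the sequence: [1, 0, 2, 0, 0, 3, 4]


Look up each index in the dictionary:
  1 -> 'bar'
  0 -> 'fast'
  2 -> 'test'
  0 -> 'fast'
  0 -> 'fast'
  3 -> 'run'
  4 -> 'slow'

Decoded: "bar fast test fast fast run slow"


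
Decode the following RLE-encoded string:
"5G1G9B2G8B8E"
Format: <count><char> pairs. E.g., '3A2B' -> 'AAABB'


Expanding each <count><char> pair:
  5G -> 'GGGGG'
  1G -> 'G'
  9B -> 'BBBBBBBBB'
  2G -> 'GG'
  8B -> 'BBBBBBBB'
  8E -> 'EEEEEEEE'

Decoded = GGGGGGBBBBBBBBBGGBBBBBBBBEEEEEEEE


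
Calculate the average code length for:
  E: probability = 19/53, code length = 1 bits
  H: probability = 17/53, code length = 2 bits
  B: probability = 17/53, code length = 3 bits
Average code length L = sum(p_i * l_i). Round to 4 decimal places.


Weighted contributions p_i * l_i:
  E: (19/53) * 1 = 19/53
  H: (17/53) * 2 = 34/53
  B: (17/53) * 3 = 51/53
Sum = (19 + 34 + 51)/53 = 104/53

L = 104/53 = 1.9623 bits/symbol


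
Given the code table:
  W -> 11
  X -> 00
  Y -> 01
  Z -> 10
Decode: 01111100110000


Decoding:
01 -> Y
11 -> W
11 -> W
00 -> X
11 -> W
00 -> X
00 -> X


Result: YWWXWXX


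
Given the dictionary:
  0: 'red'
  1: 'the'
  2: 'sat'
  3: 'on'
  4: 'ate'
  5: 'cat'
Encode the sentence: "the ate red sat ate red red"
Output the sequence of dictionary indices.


Look up each word in the dictionary:
  'the' -> 1
  'ate' -> 4
  'red' -> 0
  'sat' -> 2
  'ate' -> 4
  'red' -> 0
  'red' -> 0

Encoded: [1, 4, 0, 2, 4, 0, 0]


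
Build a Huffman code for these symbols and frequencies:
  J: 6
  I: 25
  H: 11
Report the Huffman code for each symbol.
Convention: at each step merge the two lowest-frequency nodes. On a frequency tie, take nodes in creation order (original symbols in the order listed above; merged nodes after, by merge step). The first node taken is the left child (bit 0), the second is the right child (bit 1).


Huffman tree construction:
Step 1: Merge J(6) + H(11) = 17
Step 2: Merge (J+H)(17) + I(25) = 42
Read each symbol's code off the tree from the root (left child = 0, right child = 1).

Codes:
  J: 00 (length 2)
  I: 1 (length 1)
  H: 01 (length 2)
Average code length: 59/42 = 1.4048 bits/symbol


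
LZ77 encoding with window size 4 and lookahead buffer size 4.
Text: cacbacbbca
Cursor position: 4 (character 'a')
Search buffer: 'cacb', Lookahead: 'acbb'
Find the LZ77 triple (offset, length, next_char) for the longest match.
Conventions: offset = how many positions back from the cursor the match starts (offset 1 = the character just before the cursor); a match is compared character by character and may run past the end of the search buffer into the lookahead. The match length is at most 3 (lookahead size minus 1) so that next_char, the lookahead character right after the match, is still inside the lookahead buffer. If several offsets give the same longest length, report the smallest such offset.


Try each offset into the search buffer:
  offset=1 (pos 3, char 'b'): match length 0
  offset=2 (pos 2, char 'c'): match length 0
  offset=3 (pos 1, char 'a'): match length 3
  offset=4 (pos 0, char 'c'): match length 0
Longest match has length 3 at offset 3.
next_char = character at position 4 + 3 = 7 -> 'b'

Best match: offset=3, length=3 (matching 'acb' starting at position 1)
LZ77 triple: (3, 3, 'b')


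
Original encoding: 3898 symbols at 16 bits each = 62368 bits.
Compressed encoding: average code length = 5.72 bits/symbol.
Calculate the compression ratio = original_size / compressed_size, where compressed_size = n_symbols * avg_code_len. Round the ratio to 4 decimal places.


original_size = n_symbols * orig_bits = 3898 * 16 = 62368 bits
compressed_size = n_symbols * avg_code_len = 3898 * 5.72 = 22296.56 bits
ratio = original_size / compressed_size = 62368 / 22296.56 = 2.7972

Compression ratio = 2.7972


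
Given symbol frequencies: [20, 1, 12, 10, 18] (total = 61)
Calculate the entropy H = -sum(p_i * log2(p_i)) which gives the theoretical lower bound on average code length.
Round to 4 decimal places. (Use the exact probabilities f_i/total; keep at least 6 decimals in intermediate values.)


Per-symbol terms -p_i * log2(p_i) with p_i = f_i/61:
  p = 20/61 = 0.327869: log2(p) = -1.608809, -p*log2(p) = 0.527478
  p = 1/61 = 0.016393: log2(p) = -5.930737, -p*log2(p) = 0.097225
  p = 12/61 = 0.196721: log2(p) = -2.345775, -p*log2(p) = 0.461464
  p = 10/61 = 0.163934: log2(p) = -2.608809, -p*log2(p) = 0.427674
  p = 18/61 = 0.295082: log2(p) = -1.760812, -p*log2(p) = 0.519584
H = 0.527478 + 0.097225 + 0.461464 + 0.427674 + 0.519584 = 2.033425

H = 2.0334 bits/symbol


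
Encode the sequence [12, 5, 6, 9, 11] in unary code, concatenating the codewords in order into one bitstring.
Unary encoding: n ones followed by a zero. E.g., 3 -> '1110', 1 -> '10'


Encode each number as n ones followed by a terminating 0:
  12 -> 1111111111110 (13 bits)
  5 -> 111110 (6 bits)
  6 -> 1111110 (7 bits)
  9 -> 1111111110 (10 bits)
  11 -> 111111111110 (12 bits)
Total length = 13 + 6 + 7 + 10 + 12 = 48 bits.

Unary([12, 5, 6, 9, 11]) = 111111111111011111011111101111111110111111111110 (48 bits)


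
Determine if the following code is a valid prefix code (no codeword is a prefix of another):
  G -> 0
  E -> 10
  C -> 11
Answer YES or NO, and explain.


Checking each pair (does one codeword prefix another?):
  G='0' vs E='10': no prefix
  G='0' vs C='11': no prefix
  E='10' vs G='0': no prefix
  E='10' vs C='11': no prefix
  C='11' vs G='0': no prefix
  C='11' vs E='10': no prefix
No violation found over all pairs.

YES -- this is a valid prefix code. No codeword is a prefix of any other codeword.


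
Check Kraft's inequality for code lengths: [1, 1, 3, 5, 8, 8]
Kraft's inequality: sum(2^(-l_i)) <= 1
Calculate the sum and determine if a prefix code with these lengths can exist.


Sum = 2^(-1) + 2^(-1) + 2^(-3) + 2^(-5) + 2^(-8) + 2^(-8)
    = 0.5 + 0.5 + 0.125 + 0.03125 + 0.00390625 + 0.00390625
    = 298/256 = 1.1640625
Since 1.1640625 > 1, Kraft's inequality is NOT satisfied.
A prefix code with these lengths CANNOT exist.

Kraft sum = 1.1640625. Not satisfied.


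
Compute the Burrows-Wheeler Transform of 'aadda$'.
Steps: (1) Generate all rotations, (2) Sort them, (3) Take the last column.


Rotations (sorted):
  0: $aadda -> last char: a
  1: a$aadd -> last char: d
  2: aadda$ -> last char: $
  3: adda$a -> last char: a
  4: da$aad -> last char: d
  5: dda$aa -> last char: a


BWT = ad$ada


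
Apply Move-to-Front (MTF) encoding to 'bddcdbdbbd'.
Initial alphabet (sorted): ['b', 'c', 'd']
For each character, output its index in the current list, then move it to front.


MTF encoding:
'b': index 0 in ['b', 'c', 'd'] -> ['b', 'c', 'd']
'd': index 2 in ['b', 'c', 'd'] -> ['d', 'b', 'c']
'd': index 0 in ['d', 'b', 'c'] -> ['d', 'b', 'c']
'c': index 2 in ['d', 'b', 'c'] -> ['c', 'd', 'b']
'd': index 1 in ['c', 'd', 'b'] -> ['d', 'c', 'b']
'b': index 2 in ['d', 'c', 'b'] -> ['b', 'd', 'c']
'd': index 1 in ['b', 'd', 'c'] -> ['d', 'b', 'c']
'b': index 1 in ['d', 'b', 'c'] -> ['b', 'd', 'c']
'b': index 0 in ['b', 'd', 'c'] -> ['b', 'd', 'c']
'd': index 1 in ['b', 'd', 'c'] -> ['d', 'b', 'c']


Output: [0, 2, 0, 2, 1, 2, 1, 1, 0, 1]


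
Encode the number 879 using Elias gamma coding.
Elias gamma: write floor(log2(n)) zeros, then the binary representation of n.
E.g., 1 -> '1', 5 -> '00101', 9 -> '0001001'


num_bits = floor(log2(879)) + 1 = 10
leading_zeros = num_bits - 1 = 9
binary(879) = 1101101111

Elias gamma(879) = '000000000' + '1101101111' = 0000000001101101111 (19 bits)


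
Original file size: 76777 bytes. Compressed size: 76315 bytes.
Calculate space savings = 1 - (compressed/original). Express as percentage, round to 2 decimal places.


ratio = compressed/original = 76315/76777 = 0.993983
savings = 1 - ratio = 1 - 0.993983 = 0.006017
as a percentage: 0.006017 * 100 = 0.6%

Space savings = 1 - 76315/76777 = 0.6%


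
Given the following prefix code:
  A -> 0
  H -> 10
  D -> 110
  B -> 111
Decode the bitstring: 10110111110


Decoding step by step:
Bits 10 -> H
Bits 110 -> D
Bits 111 -> B
Bits 110 -> D


Decoded message: HDBD


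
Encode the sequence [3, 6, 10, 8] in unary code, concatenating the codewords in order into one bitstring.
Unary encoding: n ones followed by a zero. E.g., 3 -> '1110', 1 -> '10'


Encode each number as n ones followed by a terminating 0:
  3 -> 1110 (4 bits)
  6 -> 1111110 (7 bits)
  10 -> 11111111110 (11 bits)
  8 -> 111111110 (9 bits)
Total length = 4 + 7 + 11 + 9 = 31 bits.

Unary([3, 6, 10, 8]) = 1110111111011111111110111111110 (31 bits)


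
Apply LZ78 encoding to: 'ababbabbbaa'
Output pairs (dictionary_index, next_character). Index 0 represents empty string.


LZ78 encoding steps:
Dictionary: {0: ''}
Step 1: w='' (idx 0), next='a' -> output (0, 'a'), add 'a' as idx 1
Step 2: w='' (idx 0), next='b' -> output (0, 'b'), add 'b' as idx 2
Step 3: w='a' (idx 1), next='b' -> output (1, 'b'), add 'ab' as idx 3
Step 4: w='b' (idx 2), next='a' -> output (2, 'a'), add 'ba' as idx 4
Step 5: w='b' (idx 2), next='b' -> output (2, 'b'), add 'bb' as idx 5
Step 6: w='ba' (idx 4), next='a' -> output (4, 'a'), add 'baa' as idx 6


Encoded: [(0, 'a'), (0, 'b'), (1, 'b'), (2, 'a'), (2, 'b'), (4, 'a')]


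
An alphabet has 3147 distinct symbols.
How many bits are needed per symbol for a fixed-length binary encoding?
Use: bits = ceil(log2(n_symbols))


log2(3147) = 11.6198
Bracket: 2^11 = 2048 < 3147 <= 2^12 = 4096
So ceil(log2(3147)) = 12

bits = ceil(log2(3147)) = ceil(11.6198) = 12 bits


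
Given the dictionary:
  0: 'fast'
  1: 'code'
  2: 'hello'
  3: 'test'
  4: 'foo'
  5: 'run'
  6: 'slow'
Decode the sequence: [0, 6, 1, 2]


Look up each index in the dictionary:
  0 -> 'fast'
  6 -> 'slow'
  1 -> 'code'
  2 -> 'hello'

Decoded: "fast slow code hello"


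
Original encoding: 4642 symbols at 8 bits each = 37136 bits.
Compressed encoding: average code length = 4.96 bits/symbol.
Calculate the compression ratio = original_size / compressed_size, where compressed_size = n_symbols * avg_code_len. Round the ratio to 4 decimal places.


original_size = n_symbols * orig_bits = 4642 * 8 = 37136 bits
compressed_size = n_symbols * avg_code_len = 4642 * 4.96 = 23024.32 bits
ratio = original_size / compressed_size = 37136 / 23024.32 = 1.6129

Compression ratio = 1.6129


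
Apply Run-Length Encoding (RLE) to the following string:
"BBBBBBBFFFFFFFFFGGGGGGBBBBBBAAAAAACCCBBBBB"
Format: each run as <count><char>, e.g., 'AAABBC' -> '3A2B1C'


Scanning runs left to right:
  i=0: run of 'B' x 7 -> '7B'
  i=7: run of 'F' x 9 -> '9F'
  i=16: run of 'G' x 6 -> '6G'
  i=22: run of 'B' x 6 -> '6B'
  i=28: run of 'A' x 6 -> '6A'
  i=34: run of 'C' x 3 -> '3C'
  i=37: run of 'B' x 5 -> '5B'

RLE = 7B9F6G6B6A3C5B


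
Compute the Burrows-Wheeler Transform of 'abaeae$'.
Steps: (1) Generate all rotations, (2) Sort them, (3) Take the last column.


Rotations (sorted):
  0: $abaeae -> last char: e
  1: abaeae$ -> last char: $
  2: ae$abae -> last char: e
  3: aeae$ab -> last char: b
  4: baeae$a -> last char: a
  5: e$abaea -> last char: a
  6: eae$aba -> last char: a


BWT = e$ebaaa


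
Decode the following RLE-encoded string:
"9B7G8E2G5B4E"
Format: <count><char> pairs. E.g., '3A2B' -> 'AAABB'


Expanding each <count><char> pair:
  9B -> 'BBBBBBBBB'
  7G -> 'GGGGGGG'
  8E -> 'EEEEEEEE'
  2G -> 'GG'
  5B -> 'BBBBB'
  4E -> 'EEEE'

Decoded = BBBBBBBBBGGGGGGGEEEEEEEEGGBBBBBEEEE


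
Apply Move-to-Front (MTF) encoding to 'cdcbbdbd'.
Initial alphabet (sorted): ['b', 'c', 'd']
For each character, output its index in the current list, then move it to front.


MTF encoding:
'c': index 1 in ['b', 'c', 'd'] -> ['c', 'b', 'd']
'd': index 2 in ['c', 'b', 'd'] -> ['d', 'c', 'b']
'c': index 1 in ['d', 'c', 'b'] -> ['c', 'd', 'b']
'b': index 2 in ['c', 'd', 'b'] -> ['b', 'c', 'd']
'b': index 0 in ['b', 'c', 'd'] -> ['b', 'c', 'd']
'd': index 2 in ['b', 'c', 'd'] -> ['d', 'b', 'c']
'b': index 1 in ['d', 'b', 'c'] -> ['b', 'd', 'c']
'd': index 1 in ['b', 'd', 'c'] -> ['d', 'b', 'c']


Output: [1, 2, 1, 2, 0, 2, 1, 1]


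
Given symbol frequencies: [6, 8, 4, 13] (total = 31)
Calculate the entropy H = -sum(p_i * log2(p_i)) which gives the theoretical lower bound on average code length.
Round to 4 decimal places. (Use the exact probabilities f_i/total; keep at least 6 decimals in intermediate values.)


Per-symbol terms -p_i * log2(p_i) with p_i = f_i/31:
  p = 6/31 = 0.193548: log2(p) = -2.369234, -p*log2(p) = 0.458561
  p = 8/31 = 0.258065: log2(p) = -1.954196, -p*log2(p) = 0.504309
  p = 4/31 = 0.129032: log2(p) = -2.954196, -p*log2(p) = 0.381187
  p = 13/31 = 0.419355: log2(p) = -1.253757, -p*log2(p) = 0.525769
H = 0.458561 + 0.504309 + 0.381187 + 0.525769 = 1.869826

H = 1.8698 bits/symbol


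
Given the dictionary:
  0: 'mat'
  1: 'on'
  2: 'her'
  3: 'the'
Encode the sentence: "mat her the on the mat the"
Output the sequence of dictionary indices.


Look up each word in the dictionary:
  'mat' -> 0
  'her' -> 2
  'the' -> 3
  'on' -> 1
  'the' -> 3
  'mat' -> 0
  'the' -> 3

Encoded: [0, 2, 3, 1, 3, 0, 3]


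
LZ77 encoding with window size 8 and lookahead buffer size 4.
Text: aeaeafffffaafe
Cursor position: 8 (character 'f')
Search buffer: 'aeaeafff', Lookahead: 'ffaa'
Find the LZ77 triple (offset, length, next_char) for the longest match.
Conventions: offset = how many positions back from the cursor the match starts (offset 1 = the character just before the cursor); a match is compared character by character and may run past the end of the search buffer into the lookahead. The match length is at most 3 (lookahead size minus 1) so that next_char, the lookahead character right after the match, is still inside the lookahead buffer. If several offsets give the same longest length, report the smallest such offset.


Try each offset into the search buffer:
  offset=1 (pos 7, char 'f'): match length 2
  offset=2 (pos 6, char 'f'): match length 2
  offset=3 (pos 5, char 'f'): match length 2
  offset=4 (pos 4, char 'a'): match length 0
  offset=5 (pos 3, char 'e'): match length 0
  offset=6 (pos 2, char 'a'): match length 0
  offset=7 (pos 1, char 'e'): match length 0
  offset=8 (pos 0, char 'a'): match length 0
Longest match has length 2, found at offsets 1, 2, 3; take the smallest, offset 1.
next_char = character at position 8 + 2 = 10 -> 'a'

Best match: offset=1, length=2 (matching 'ff' starting at position 7)
LZ77 triple: (1, 2, 'a')


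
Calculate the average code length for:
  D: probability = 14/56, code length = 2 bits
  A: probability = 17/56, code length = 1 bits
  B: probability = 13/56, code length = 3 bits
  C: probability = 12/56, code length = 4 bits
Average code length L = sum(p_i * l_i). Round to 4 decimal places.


Weighted contributions p_i * l_i:
  D: (14/56) * 2 = 28/56
  A: (17/56) * 1 = 17/56
  B: (13/56) * 3 = 39/56
  C: (12/56) * 4 = 48/56
Sum = (28 + 17 + 39 + 48)/56 = 132/56

L = 132/56 = 2.3571 bits/symbol


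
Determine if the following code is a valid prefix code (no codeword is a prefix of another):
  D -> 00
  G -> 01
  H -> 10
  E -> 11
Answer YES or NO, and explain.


Checking each pair (does one codeword prefix another?):
  D='00' vs G='01': no prefix
  D='00' vs H='10': no prefix
  D='00' vs E='11': no prefix
  G='01' vs D='00': no prefix
  G='01' vs H='10': no prefix
  G='01' vs E='11': no prefix
  H='10' vs D='00': no prefix
  H='10' vs G='01': no prefix
  H='10' vs E='11': no prefix
  E='11' vs D='00': no prefix
  E='11' vs G='01': no prefix
  E='11' vs H='10': no prefix
No violation found over all pairs.

YES -- this is a valid prefix code. No codeword is a prefix of any other codeword.


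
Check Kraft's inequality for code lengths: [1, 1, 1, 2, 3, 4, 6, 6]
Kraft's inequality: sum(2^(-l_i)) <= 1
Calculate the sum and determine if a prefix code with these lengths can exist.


Sum = 2^(-1) + 2^(-1) + 2^(-1) + 2^(-2) + 2^(-3) + 2^(-4) + 2^(-6) + 2^(-6)
    = 0.5 + 0.5 + 0.5 + 0.25 + 0.125 + 0.0625 + 0.015625 + 0.015625
    = 126/64 = 1.96875
Since 1.96875 > 1, Kraft's inequality is NOT satisfied.
A prefix code with these lengths CANNOT exist.

Kraft sum = 1.96875. Not satisfied.


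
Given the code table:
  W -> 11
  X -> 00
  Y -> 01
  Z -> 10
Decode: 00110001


Decoding:
00 -> X
11 -> W
00 -> X
01 -> Y


Result: XWXY


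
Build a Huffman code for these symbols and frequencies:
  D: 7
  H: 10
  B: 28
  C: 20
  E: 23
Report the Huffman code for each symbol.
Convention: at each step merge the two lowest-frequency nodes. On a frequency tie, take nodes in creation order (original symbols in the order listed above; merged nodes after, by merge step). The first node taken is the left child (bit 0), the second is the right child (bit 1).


Huffman tree construction:
Step 1: Merge D(7) + H(10) = 17
Step 2: Merge (D+H)(17) + C(20) = 37
Step 3: Merge E(23) + B(28) = 51
Step 4: Merge ((D+H)+C)(37) + (E+B)(51) = 88
Read each symbol's code off the tree from the root (left child = 0, right child = 1).

Codes:
  D: 000 (length 3)
  H: 001 (length 3)
  B: 11 (length 2)
  C: 01 (length 2)
  E: 10 (length 2)
Average code length: 193/88 = 2.1932 bits/symbol


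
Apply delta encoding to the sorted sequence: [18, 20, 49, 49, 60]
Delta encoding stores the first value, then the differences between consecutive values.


First value: 18
Deltas:
  20 - 18 = 2
  49 - 20 = 29
  49 - 49 = 0
  60 - 49 = 11


Delta encoded: [18, 2, 29, 0, 11]


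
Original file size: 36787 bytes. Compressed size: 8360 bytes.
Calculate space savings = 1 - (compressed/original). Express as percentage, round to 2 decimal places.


ratio = compressed/original = 8360/36787 = 0.227254
savings = 1 - ratio = 1 - 0.227254 = 0.772746
as a percentage: 0.772746 * 100 = 77.27%

Space savings = 1 - 8360/36787 = 77.27%


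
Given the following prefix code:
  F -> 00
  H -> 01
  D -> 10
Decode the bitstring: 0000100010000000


Decoding step by step:
Bits 00 -> F
Bits 00 -> F
Bits 10 -> D
Bits 00 -> F
Bits 10 -> D
Bits 00 -> F
Bits 00 -> F
Bits 00 -> F


Decoded message: FFDFDFFF


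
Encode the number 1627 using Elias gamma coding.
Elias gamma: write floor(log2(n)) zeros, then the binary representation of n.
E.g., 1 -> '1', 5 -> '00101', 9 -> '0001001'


num_bits = floor(log2(1627)) + 1 = 11
leading_zeros = num_bits - 1 = 10
binary(1627) = 11001011011

Elias gamma(1627) = '0000000000' + '11001011011' = 000000000011001011011 (21 bits)


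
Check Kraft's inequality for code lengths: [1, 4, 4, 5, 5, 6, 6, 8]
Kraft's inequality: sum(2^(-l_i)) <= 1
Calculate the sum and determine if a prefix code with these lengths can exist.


Sum = 2^(-1) + 2^(-4) + 2^(-4) + 2^(-5) + 2^(-5) + 2^(-6) + 2^(-6) + 2^(-8)
    = 0.5 + 0.0625 + 0.0625 + 0.03125 + 0.03125 + 0.015625 + 0.015625 + 0.00390625
    = 185/256 = 0.72265625
Since 0.72265625 <= 1, Kraft's inequality IS satisfied.
A prefix code with these lengths CAN exist.

Kraft sum = 0.72265625. Satisfied.


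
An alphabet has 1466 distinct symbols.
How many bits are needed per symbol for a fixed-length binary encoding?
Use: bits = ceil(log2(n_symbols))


log2(1466) = 10.5177
Bracket: 2^10 = 1024 < 1466 <= 2^11 = 2048
So ceil(log2(1466)) = 11

bits = ceil(log2(1466)) = ceil(10.5177) = 11 bits


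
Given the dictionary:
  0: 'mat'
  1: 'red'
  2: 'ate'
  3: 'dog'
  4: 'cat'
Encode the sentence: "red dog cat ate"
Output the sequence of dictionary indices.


Look up each word in the dictionary:
  'red' -> 1
  'dog' -> 3
  'cat' -> 4
  'ate' -> 2

Encoded: [1, 3, 4, 2]


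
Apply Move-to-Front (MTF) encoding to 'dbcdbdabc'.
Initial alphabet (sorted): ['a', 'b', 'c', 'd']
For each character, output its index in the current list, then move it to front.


MTF encoding:
'd': index 3 in ['a', 'b', 'c', 'd'] -> ['d', 'a', 'b', 'c']
'b': index 2 in ['d', 'a', 'b', 'c'] -> ['b', 'd', 'a', 'c']
'c': index 3 in ['b', 'd', 'a', 'c'] -> ['c', 'b', 'd', 'a']
'd': index 2 in ['c', 'b', 'd', 'a'] -> ['d', 'c', 'b', 'a']
'b': index 2 in ['d', 'c', 'b', 'a'] -> ['b', 'd', 'c', 'a']
'd': index 1 in ['b', 'd', 'c', 'a'] -> ['d', 'b', 'c', 'a']
'a': index 3 in ['d', 'b', 'c', 'a'] -> ['a', 'd', 'b', 'c']
'b': index 2 in ['a', 'd', 'b', 'c'] -> ['b', 'a', 'd', 'c']
'c': index 3 in ['b', 'a', 'd', 'c'] -> ['c', 'b', 'a', 'd']


Output: [3, 2, 3, 2, 2, 1, 3, 2, 3]


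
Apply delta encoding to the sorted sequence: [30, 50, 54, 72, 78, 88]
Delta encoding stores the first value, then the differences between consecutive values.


First value: 30
Deltas:
  50 - 30 = 20
  54 - 50 = 4
  72 - 54 = 18
  78 - 72 = 6
  88 - 78 = 10


Delta encoded: [30, 20, 4, 18, 6, 10]
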